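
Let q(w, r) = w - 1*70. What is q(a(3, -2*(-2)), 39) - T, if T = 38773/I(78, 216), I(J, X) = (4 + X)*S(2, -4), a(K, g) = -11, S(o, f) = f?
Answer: -32507/880 ≈ -36.940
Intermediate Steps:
I(J, X) = -16 - 4*X (I(J, X) = (4 + X)*(-4) = -16 - 4*X)
q(w, r) = -70 + w (q(w, r) = w - 70 = -70 + w)
T = -38773/880 (T = 38773/(-16 - 4*216) = 38773/(-16 - 864) = 38773/(-880) = 38773*(-1/880) = -38773/880 ≈ -44.060)
q(a(3, -2*(-2)), 39) - T = (-70 - 11) - 1*(-38773/880) = -81 + 38773/880 = -32507/880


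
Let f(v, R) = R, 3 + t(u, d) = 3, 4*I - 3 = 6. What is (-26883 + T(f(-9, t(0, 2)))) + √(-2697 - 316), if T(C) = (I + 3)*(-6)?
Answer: -53829/2 + I*√3013 ≈ -26915.0 + 54.891*I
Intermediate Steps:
I = 9/4 (I = ¾ + (¼)*6 = ¾ + 3/2 = 9/4 ≈ 2.2500)
t(u, d) = 0 (t(u, d) = -3 + 3 = 0)
T(C) = -63/2 (T(C) = (9/4 + 3)*(-6) = (21/4)*(-6) = -63/2)
(-26883 + T(f(-9, t(0, 2)))) + √(-2697 - 316) = (-26883 - 63/2) + √(-2697 - 316) = -53829/2 + √(-3013) = -53829/2 + I*√3013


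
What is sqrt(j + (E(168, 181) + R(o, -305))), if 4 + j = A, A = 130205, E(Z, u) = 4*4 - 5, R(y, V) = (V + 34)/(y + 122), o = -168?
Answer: sqrt(275541058)/46 ≈ 360.86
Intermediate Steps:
R(y, V) = (34 + V)/(122 + y)
E(Z, u) = 11 (E(Z, u) = 16 - 5 = 11)
j = 130201 (j = -4 + 130205 = 130201)
sqrt(j + (E(168, 181) + R(o, -305))) = sqrt(130201 + (11 + (34 - 305)/(122 - 168))) = sqrt(130201 + (11 - 271/(-46))) = sqrt(130201 + (11 - 1/46*(-271))) = sqrt(130201 + (11 + 271/46)) = sqrt(130201 + 777/46) = sqrt(5990023/46) = sqrt(275541058)/46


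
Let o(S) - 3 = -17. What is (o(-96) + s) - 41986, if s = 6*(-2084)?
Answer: -54504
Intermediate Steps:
o(S) = -14 (o(S) = 3 - 17 = -14)
s = -12504
(o(-96) + s) - 41986 = (-14 - 12504) - 41986 = -12518 - 41986 = -54504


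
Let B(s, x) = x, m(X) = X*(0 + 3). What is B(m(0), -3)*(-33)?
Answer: 99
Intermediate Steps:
m(X) = 3*X (m(X) = X*3 = 3*X)
B(m(0), -3)*(-33) = -3*(-33) = 99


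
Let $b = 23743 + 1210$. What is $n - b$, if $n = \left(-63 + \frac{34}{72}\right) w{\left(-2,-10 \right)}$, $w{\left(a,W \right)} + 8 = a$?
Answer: $- \frac{437899}{18} \approx -24328.0$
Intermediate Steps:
$w{\left(a,W \right)} = -8 + a$
$b = 24953$
$n = \frac{11255}{18}$ ($n = \left(-63 + \frac{34}{72}\right) \left(-8 - 2\right) = \left(-63 + 34 \cdot \frac{1}{72}\right) \left(-10\right) = \left(-63 + \frac{17}{36}\right) \left(-10\right) = \left(- \frac{2251}{36}\right) \left(-10\right) = \frac{11255}{18} \approx 625.28$)
$n - b = \frac{11255}{18} - 24953 = - \frac{437899}{18}$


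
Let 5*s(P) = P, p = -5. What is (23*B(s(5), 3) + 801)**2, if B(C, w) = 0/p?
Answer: 641601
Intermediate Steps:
s(P) = P/5
B(C, w) = 0 (B(C, w) = 0/(-5) = 0*(-1/5) = 0)
(23*B(s(5), 3) + 801)**2 = (23*0 + 801)**2 = (0 + 801)**2 = 801**2 = 641601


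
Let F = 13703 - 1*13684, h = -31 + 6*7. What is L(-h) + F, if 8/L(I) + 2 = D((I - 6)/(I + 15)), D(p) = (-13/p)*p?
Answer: 277/15 ≈ 18.467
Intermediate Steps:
h = 11 (h = -31 + 42 = 11)
D(p) = -13
F = 19 (F = 13703 - 13684 = 19)
L(I) = -8/15 (L(I) = 8/(-2 - 13) = 8/(-15) = 8*(-1/15) = -8/15)
L(-h) + F = -8/15 + 19 = 277/15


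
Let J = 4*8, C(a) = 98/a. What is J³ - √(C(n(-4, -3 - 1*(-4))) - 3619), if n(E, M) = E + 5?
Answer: 32768 - I*√3521 ≈ 32768.0 - 59.338*I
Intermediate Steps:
n(E, M) = 5 + E
J = 32
J³ - √(C(n(-4, -3 - 1*(-4))) - 3619) = 32³ - √(98/(5 - 4) - 3619) = 32768 - √(98/1 - 3619) = 32768 - √(98*1 - 3619) = 32768 - √(98 - 3619) = 32768 - √(-3521) = 32768 - I*√3521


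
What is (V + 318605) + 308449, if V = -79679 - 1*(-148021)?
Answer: 695396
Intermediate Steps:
V = 68342 (V = -79679 + 148021 = 68342)
(V + 318605) + 308449 = (68342 + 318605) + 308449 = 386947 + 308449 = 695396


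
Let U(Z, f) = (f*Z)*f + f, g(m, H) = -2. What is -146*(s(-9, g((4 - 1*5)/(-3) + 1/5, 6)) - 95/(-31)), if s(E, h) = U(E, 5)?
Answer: 981850/31 ≈ 31673.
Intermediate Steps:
U(Z, f) = f + Z*f**2 (U(Z, f) = (Z*f)*f + f = Z*f**2 + f = f + Z*f**2)
s(E, h) = 5 + 25*E (s(E, h) = 5*(1 + E*5) = 5*(1 + 5*E) = 5 + 25*E)
-146*(s(-9, g((4 - 1*5)/(-3) + 1/5, 6)) - 95/(-31)) = -146*((5 + 25*(-9)) - 95/(-31)) = -146*((5 - 225) - 95*(-1/31)) = -146*(-220 + 95/31) = -146*(-6725/31) = 981850/31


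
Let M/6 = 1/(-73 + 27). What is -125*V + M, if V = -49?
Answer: 140872/23 ≈ 6124.9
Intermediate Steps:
M = -3/23 (M = 6/(-73 + 27) = 6/(-46) = 6*(-1/46) = -3/23 ≈ -0.13043)
-125*V + M = -125*(-49) - 3/23 = 6125 - 3/23 = 140872/23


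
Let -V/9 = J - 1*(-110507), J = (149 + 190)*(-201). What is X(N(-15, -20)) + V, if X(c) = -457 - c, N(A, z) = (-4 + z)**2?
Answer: -382345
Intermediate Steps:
J = -68139 (J = 339*(-201) = -68139)
V = -381312 (V = -9*(-68139 - 1*(-110507)) = -9*(-68139 + 110507) = -9*42368 = -381312)
X(N(-15, -20)) + V = (-457 - (-4 - 20)**2) - 381312 = (-457 - 1*(-24)**2) - 381312 = (-457 - 1*576) - 381312 = (-457 - 576) - 381312 = -1033 - 381312 = -382345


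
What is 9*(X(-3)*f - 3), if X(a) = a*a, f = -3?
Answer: -270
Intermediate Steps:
X(a) = a²
9*(X(-3)*f - 3) = 9*((-3)²*(-3) - 3) = 9*(9*(-3) - 3) = 9*(-27 - 3) = 9*(-30) = -270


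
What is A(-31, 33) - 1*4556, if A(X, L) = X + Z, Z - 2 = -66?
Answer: -4651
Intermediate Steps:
Z = -64 (Z = 2 - 66 = -64)
A(X, L) = -64 + X (A(X, L) = X - 64 = -64 + X)
A(-31, 33) - 1*4556 = (-64 - 31) - 1*4556 = -95 - 4556 = -4651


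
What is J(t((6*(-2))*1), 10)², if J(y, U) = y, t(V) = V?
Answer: 144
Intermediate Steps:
J(t((6*(-2))*1), 10)² = ((6*(-2))*1)² = (-12*1)² = (-12)² = 144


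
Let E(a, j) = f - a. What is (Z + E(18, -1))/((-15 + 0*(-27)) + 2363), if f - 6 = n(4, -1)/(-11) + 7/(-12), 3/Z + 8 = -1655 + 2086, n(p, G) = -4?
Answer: -75767/14566992 ≈ -0.0052013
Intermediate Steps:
Z = 1/141 (Z = 3/(-8 + (-1655 + 2086)) = 3/(-8 + 431) = 3/423 = 3*(1/423) = 1/141 ≈ 0.0070922)
f = 763/132 (f = 6 + (-4/(-11) + 7/(-12)) = 6 + (-4*(-1/11) + 7*(-1/12)) = 6 + (4/11 - 7/12) = 6 - 29/132 = 763/132 ≈ 5.7803)
E(a, j) = 763/132 - a
(Z + E(18, -1))/((-15 + 0*(-27)) + 2363) = (1/141 + (763/132 - 1*18))/((-15 + 0*(-27)) + 2363) = (1/141 + (763/132 - 18))/((-15 + 0) + 2363) = (1/141 - 1613/132)/(-15 + 2363) = -75767/6204/2348 = -75767/6204*1/2348 = -75767/14566992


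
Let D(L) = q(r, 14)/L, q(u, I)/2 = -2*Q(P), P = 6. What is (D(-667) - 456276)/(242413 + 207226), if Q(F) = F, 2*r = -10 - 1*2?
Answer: -304336068/299909213 ≈ -1.0148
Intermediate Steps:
r = -6 (r = (-10 - 1*2)/2 = (-10 - 2)/2 = (½)*(-12) = -6)
q(u, I) = -24 (q(u, I) = 2*(-2*6) = 2*(-12) = -24)
D(L) = -24/L
(D(-667) - 456276)/(242413 + 207226) = (-24/(-667) - 456276)/(242413 + 207226) = (-24*(-1/667) - 456276)/449639 = (24/667 - 456276)*(1/449639) = -304336068/667*1/449639 = -304336068/299909213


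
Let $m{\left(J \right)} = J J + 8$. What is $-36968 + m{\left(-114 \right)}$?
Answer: $-23964$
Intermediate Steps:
$m{\left(J \right)} = 8 + J^{2}$ ($m{\left(J \right)} = J^{2} + 8 = 8 + J^{2}$)
$-36968 + m{\left(-114 \right)} = -36968 + \left(8 + \left(-114\right)^{2}\right) = -36968 + \left(8 + 12996\right) = -36968 + 13004 = -23964$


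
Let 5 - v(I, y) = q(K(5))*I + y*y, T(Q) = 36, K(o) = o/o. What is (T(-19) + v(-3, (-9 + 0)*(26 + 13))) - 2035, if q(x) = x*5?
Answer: -125180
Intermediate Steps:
K(o) = 1
q(x) = 5*x
v(I, y) = 5 - y**2 - 5*I (v(I, y) = 5 - ((5*1)*I + y*y) = 5 - (5*I + y**2) = 5 - (y**2 + 5*I) = 5 + (-y**2 - 5*I) = 5 - y**2 - 5*I)
(T(-19) + v(-3, (-9 + 0)*(26 + 13))) - 2035 = (36 + (5 - ((-9 + 0)*(26 + 13))**2 - 5*(-3))) - 2035 = (36 + (5 - (-9*39)**2 + 15)) - 2035 = (36 + (5 - 1*(-351)**2 + 15)) - 2035 = (36 + (5 - 1*123201 + 15)) - 2035 = (36 + (5 - 123201 + 15)) - 2035 = (36 - 123181) - 2035 = -123145 - 2035 = -125180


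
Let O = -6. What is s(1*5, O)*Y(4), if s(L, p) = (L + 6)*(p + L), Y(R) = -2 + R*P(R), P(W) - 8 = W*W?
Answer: -1034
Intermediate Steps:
P(W) = 8 + W**2 (P(W) = 8 + W*W = 8 + W**2)
Y(R) = -2 + R*(8 + R**2)
s(L, p) = (6 + L)*(L + p)
s(1*5, O)*Y(4) = ((1*5)**2 + 6*(1*5) + 6*(-6) + (1*5)*(-6))*(-2 + 4*(8 + 4**2)) = (5**2 + 6*5 - 36 + 5*(-6))*(-2 + 4*(8 + 16)) = (25 + 30 - 36 - 30)*(-2 + 4*24) = -11*(-2 + 96) = -11*94 = -1034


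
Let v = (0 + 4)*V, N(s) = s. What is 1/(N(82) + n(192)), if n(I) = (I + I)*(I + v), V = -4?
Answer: 1/67666 ≈ 1.4778e-5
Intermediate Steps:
v = -16 (v = (0 + 4)*(-4) = 4*(-4) = -16)
n(I) = 2*I*(-16 + I) (n(I) = (I + I)*(I - 16) = (2*I)*(-16 + I) = 2*I*(-16 + I))
1/(N(82) + n(192)) = 1/(82 + 2*192*(-16 + 192)) = 1/(82 + 2*192*176) = 1/(82 + 67584) = 1/67666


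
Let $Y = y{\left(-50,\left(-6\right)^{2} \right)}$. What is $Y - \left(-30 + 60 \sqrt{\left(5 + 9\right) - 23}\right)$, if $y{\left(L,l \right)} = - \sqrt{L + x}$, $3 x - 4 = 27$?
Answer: $30 - 180 i - \frac{i \sqrt{357}}{3} \approx 30.0 - 186.3 i$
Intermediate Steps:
$x = \frac{31}{3}$ ($x = \frac{4}{3} + \frac{1}{3} \cdot 27 = \frac{4}{3} + 9 = \frac{31}{3} \approx 10.333$)
$y{\left(L,l \right)} = - \sqrt{\frac{31}{3} + L}$ ($y{\left(L,l \right)} = - \sqrt{L + \frac{31}{3}} = - \sqrt{\frac{31}{3} + L}$)
$Y = - \frac{i \sqrt{357}}{3}$ ($Y = - \frac{\sqrt{93 + 9 \left(-50\right)}}{3} = - \frac{\sqrt{93 - 450}}{3} = - \frac{\sqrt{-357}}{3} = - \frac{i \sqrt{357}}{3} \approx - 6.2981 i$)
$Y - \left(-30 + 60 \sqrt{\left(5 + 9\right) - 23}\right) = - \frac{i \sqrt{357}}{3} - \left(-30 + 60 \sqrt{\left(5 + 9\right) - 23}\right) = - \frac{i \sqrt{357}}{3} - \left(-30 + 60 \sqrt{14 - 23}\right) = - \frac{i \sqrt{357}}{3} - \left(-30 + 60 \sqrt{-9}\right) = - \frac{i \sqrt{357}}{3} - \left(-30 + 60 \cdot 3 i\right) = - \frac{i \sqrt{357}}{3} - \left(-30 + 180 i\right) = - \frac{i \sqrt{357}}{3} + \left(30 - 180 i\right) = 30 - 180 i - \frac{i \sqrt{357}}{3}$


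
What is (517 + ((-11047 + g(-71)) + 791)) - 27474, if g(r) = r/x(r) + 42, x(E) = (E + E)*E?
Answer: -5278283/142 ≈ -37171.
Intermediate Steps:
x(E) = 2*E**2 (x(E) = (2*E)*E = 2*E**2)
g(r) = 42 + 1/(2*r) (g(r) = r/((2*r**2)) + 42 = r*(1/(2*r**2)) + 42 = 1/(2*r) + 42 = 42 + 1/(2*r))
(517 + ((-11047 + g(-71)) + 791)) - 27474 = (517 + ((-11047 + (42 + (1/2)/(-71))) + 791)) - 27474 = (517 + ((-11047 + (42 + (1/2)*(-1/71))) + 791)) - 27474 = (517 + ((-11047 + (42 - 1/142)) + 791)) - 27474 = (517 + ((-11047 + 5963/142) + 791)) - 27474 = (517 + (-1562711/142 + 791)) - 27474 = (517 - 1450389/142) - 27474 = -1376975/142 - 27474 = -5278283/142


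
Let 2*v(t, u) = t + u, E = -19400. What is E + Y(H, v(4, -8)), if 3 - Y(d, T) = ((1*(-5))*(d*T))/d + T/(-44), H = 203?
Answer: -426955/22 ≈ -19407.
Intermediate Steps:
v(t, u) = t/2 + u/2 (v(t, u) = (t + u)/2 = t/2 + u/2)
Y(d, T) = 3 + 221*T/44 (Y(d, T) = 3 - (((1*(-5))*(d*T))/d + T/(-44)) = 3 - ((-5*T*d)/d + T*(-1/44)) = 3 - ((-5*T*d)/d - T/44) = 3 - (-5*T - T/44) = 3 - (-221)*T/44 = 3 + 221*T/44)
E + Y(H, v(4, -8)) = -19400 + (3 + 221*((1/2)*4 + (1/2)*(-8))/44) = -19400 + (3 + 221*(2 - 4)/44) = -19400 + (3 + (221/44)*(-2)) = -19400 + (3 - 221/22) = -19400 - 155/22 = -426955/22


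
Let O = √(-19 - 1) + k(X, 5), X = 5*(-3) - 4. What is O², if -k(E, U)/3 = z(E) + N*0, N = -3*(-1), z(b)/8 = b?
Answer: 207916 + 1824*I*√5 ≈ 2.0792e+5 + 4078.6*I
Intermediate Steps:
z(b) = 8*b
X = -19 (X = -15 - 4 = -19)
N = 3
k(E, U) = -24*E (k(E, U) = -3*(8*E + 3*0) = -3*(8*E + 0) = -24*E)
O = 456 + 2*I*√5 (O = √(-19 - 1) - 24*(-19) = √(-20) + 456 = 2*I*√5 + 456 = 456 + 2*I*√5 ≈ 456.0 + 4.4721*I)
O² = (456 + 2*I*√5)²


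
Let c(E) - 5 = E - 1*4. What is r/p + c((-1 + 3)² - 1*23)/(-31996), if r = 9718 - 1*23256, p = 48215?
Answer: -216146989/771343570 ≈ -0.28022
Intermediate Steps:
r = -13538 (r = 9718 - 23256 = -13538)
c(E) = 1 + E (c(E) = 5 + (E - 1*4) = 5 + (E - 4) = 5 + (-4 + E) = 1 + E)
r/p + c((-1 + 3)² - 1*23)/(-31996) = -13538/48215 + (1 + ((-1 + 3)² - 1*23))/(-31996) = -13538*1/48215 + (1 + (2² - 23))*(-1/31996) = -13538/48215 + (1 + (4 - 23))*(-1/31996) = -13538/48215 + (1 - 19)*(-1/31996) = -13538/48215 - 18*(-1/31996) = -13538/48215 + 9/15998 = -216146989/771343570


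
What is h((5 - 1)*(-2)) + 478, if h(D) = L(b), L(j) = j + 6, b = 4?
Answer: 488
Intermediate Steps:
L(j) = 6 + j
h(D) = 10 (h(D) = 6 + 4 = 10)
h((5 - 1)*(-2)) + 478 = 10 + 478 = 488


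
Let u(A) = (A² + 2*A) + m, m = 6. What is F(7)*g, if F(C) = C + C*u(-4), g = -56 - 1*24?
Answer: -8400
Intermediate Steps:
g = -80 (g = -56 - 24 = -80)
u(A) = 6 + A² + 2*A (u(A) = (A² + 2*A) + 6 = 6 + A² + 2*A)
F(C) = 15*C (F(C) = C + C*(6 + (-4)² + 2*(-4)) = C + C*(6 + 16 - 8) = C + C*14 = C + 14*C = 15*C)
F(7)*g = (15*7)*(-80) = 105*(-80) = -8400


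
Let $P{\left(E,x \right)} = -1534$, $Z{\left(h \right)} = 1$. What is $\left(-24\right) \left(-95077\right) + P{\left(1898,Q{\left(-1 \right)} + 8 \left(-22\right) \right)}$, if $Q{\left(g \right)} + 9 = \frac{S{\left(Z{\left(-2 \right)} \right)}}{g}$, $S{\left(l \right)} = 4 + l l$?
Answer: $2280314$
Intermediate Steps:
$S{\left(l \right)} = 4 + l^{2}$
$Q{\left(g \right)} = -9 + \frac{5}{g}$ ($Q{\left(g \right)} = -9 + \frac{4 + 1^{2}}{g} = -9 + \frac{4 + 1}{g} = -9 + \frac{5}{g}$)
$\left(-24\right) \left(-95077\right) + P{\left(1898,Q{\left(-1 \right)} + 8 \left(-22\right) \right)} = \left(-24\right) \left(-95077\right) - 1534 = 2281848 - 1534 = 2280314$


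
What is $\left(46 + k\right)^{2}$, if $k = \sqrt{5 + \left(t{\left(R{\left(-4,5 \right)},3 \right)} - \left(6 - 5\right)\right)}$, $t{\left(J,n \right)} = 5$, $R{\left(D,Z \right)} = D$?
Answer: $2401$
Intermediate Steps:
$k = 3$ ($k = \sqrt{5 + \left(5 - \left(6 - 5\right)\right)} = \sqrt{5 + \left(5 - 1\right)} = \sqrt{5 + 4} = \sqrt{9} = 3$)
$\left(46 + k\right)^{2} = \left(46 + 3\right)^{2} = 49^{2} = 2401$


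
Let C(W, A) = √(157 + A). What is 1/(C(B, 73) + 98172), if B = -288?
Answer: 49086/4818870677 - √230/9637741354 ≈ 1.0185e-5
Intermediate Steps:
1/(C(B, 73) + 98172) = 1/(√(157 + 73) + 98172) = 1/(√230 + 98172) = 1/(98172 + √230)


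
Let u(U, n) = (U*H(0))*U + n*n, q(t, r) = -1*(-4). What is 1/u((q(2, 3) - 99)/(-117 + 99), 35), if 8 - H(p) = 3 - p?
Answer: 324/442025 ≈ 0.00073299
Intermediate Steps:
H(p) = 5 + p (H(p) = 8 - (3 - p) = 8 + (-3 + p) = 5 + p)
q(t, r) = 4
u(U, n) = n² + 5*U² (u(U, n) = (U*(5 + 0))*U + n*n = (U*5)*U + n² = (5*U)*U + n² = 5*U² + n² = n² + 5*U²)
1/u((q(2, 3) - 99)/(-117 + 99), 35) = 1/(35² + 5*((4 - 99)/(-117 + 99))²) = 1/(1225 + 5*(-95/(-18))²) = 1/(1225 + 5*(-95*(-1/18))²) = 1/(1225 + 5*(95/18)²) = 1/(1225 + 5*(9025/324)) = 1/(1225 + 45125/324) = 1/(442025/324) = 324/442025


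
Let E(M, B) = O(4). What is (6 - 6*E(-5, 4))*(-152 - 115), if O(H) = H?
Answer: 4806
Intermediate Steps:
E(M, B) = 4
(6 - 6*E(-5, 4))*(-152 - 115) = (6 - 6*4)*(-152 - 115) = (6 - 24)*(-267) = -18*(-267) = 4806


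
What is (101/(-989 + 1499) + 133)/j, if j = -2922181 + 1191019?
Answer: -67931/882892620 ≈ -7.6941e-5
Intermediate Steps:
j = -1731162
(101/(-989 + 1499) + 133)/j = (101/(-989 + 1499) + 133)/(-1731162) = (101/510 + 133)*(-1/1731162) = (67931/510)*(-1/1731162) = -67931/882892620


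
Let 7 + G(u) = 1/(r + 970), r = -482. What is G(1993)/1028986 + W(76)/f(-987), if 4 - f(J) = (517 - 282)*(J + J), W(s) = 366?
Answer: 91100466739/116471065282096 ≈ 0.00078217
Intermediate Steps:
f(J) = 4 - 470*J (f(J) = 4 - (517 - 282)*(J + J) = 4 - 235*2*J = 4 - 470*J)
G(u) = -3415/488 (G(u) = -7 + 1/(-482 + 970) = -7 + 1/488 = -3415/488)
G(1993)/1028986 + W(76)/f(-987) = -3415/488/1028986 + 366/(4 - 470*(-987)) = -3415/488*1/1028986 + 366/(4 + 463890) = -3415/502145168 + 366/463894 = -3415/502145168 + 366*(1/463894) = -3415/502145168 + 183/231947 = 91100466739/116471065282096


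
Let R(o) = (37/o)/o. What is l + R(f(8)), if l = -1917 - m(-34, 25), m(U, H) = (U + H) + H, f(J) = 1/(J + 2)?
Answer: 1767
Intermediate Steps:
f(J) = 1/(2 + J)
m(U, H) = U + 2*H (m(U, H) = (H + U) + H = U + 2*H)
R(o) = 37/o**2
l = -1933 (l = -1917 - (-34 + 2*25) = -1917 - (-34 + 50) = -1917 - 1*16 = -1917 - 16 = -1933)
l + R(f(8)) = -1933 + 37/(1/(2 + 8))**2 = -1933 + 37/(1/10)**2 = -1933 + 37/10**(-2) = -1933 + 37*100 = -1933 + 3700 = 1767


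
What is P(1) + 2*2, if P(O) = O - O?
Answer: 4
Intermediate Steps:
P(O) = 0
P(1) + 2*2 = 0 + 2*2 = 0 + 4 = 4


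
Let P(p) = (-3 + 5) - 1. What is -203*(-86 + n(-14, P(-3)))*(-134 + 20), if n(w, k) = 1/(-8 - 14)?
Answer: -21903903/11 ≈ -1.9913e+6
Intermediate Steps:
P(p) = 1 (P(p) = 2 - 1 = 1)
n(w, k) = -1/22 (n(w, k) = 1/(-22) = -1/22)
-203*(-86 + n(-14, P(-3)))*(-134 + 20) = -203*(-86 - 1/22)*(-134 + 20) = -(-384279)*(-114)/22 = -203*107901/11 = -21903903/11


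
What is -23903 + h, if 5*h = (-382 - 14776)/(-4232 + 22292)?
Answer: -1079228029/45150 ≈ -23903.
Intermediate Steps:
h = -7579/45150 (h = ((-382 - 14776)/(-4232 + 22292))/5 = (-15158/18060)/5 = (-15158*1/18060)/5 = (1/5)*(-7579/9030) = -7579/45150 ≈ -0.16786)
-23903 + h = -23903 - 7579/45150 = -1079228029/45150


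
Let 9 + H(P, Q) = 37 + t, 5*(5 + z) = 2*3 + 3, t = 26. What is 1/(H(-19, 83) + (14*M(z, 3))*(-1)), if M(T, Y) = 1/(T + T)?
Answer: 16/899 ≈ 0.017798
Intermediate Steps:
z = -16/5 (z = -5 + (2*3 + 3)/5 = -5 + (6 + 3)/5 = -5 + (⅕)*9 = -5 + 9/5 = -16/5 ≈ -3.2000)
M(T, Y) = 1/(2*T)
H(P, Q) = 54 (H(P, Q) = -9 + (37 + 26) = -9 + 63 = 54)
1/(H(-19, 83) + (14*M(z, 3))*(-1)) = 1/(54 + (14*(1/(2*(-16/5))))*(-1)) = 1/(54 + (14*((½)*(-5/16)))*(-1)) = 1/(54 + (14*(-5/32))*(-1)) = 1/(54 - 35/16*(-1)) = 1/(54 + 35/16) = 1/(899/16) = 16/899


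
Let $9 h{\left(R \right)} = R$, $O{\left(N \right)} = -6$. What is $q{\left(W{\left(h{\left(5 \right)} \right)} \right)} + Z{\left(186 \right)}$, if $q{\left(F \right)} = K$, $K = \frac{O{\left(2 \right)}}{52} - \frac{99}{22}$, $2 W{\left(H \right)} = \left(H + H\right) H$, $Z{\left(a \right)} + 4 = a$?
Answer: $\frac{2306}{13} \approx 177.38$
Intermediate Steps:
$Z{\left(a \right)} = -4 + a$
$h{\left(R \right)} = \frac{R}{9}$
$W{\left(H \right)} = H^{2}$ ($W{\left(H \right)} = \frac{\left(H + H\right) H}{2} = \frac{2 H H}{2} = \frac{2 H^{2}}{2} = H^{2}$)
$K = - \frac{60}{13}$ ($K = - \frac{6}{52} - \frac{99}{22} = \left(-6\right) \frac{1}{52} - \frac{9}{2} = - \frac{3}{26} - \frac{9}{2} = - \frac{60}{13} \approx -4.6154$)
$q{\left(F \right)} = - \frac{60}{13}$
$q{\left(W{\left(h{\left(5 \right)} \right)} \right)} + Z{\left(186 \right)} = - \frac{60}{13} + \left(-4 + 186\right) = - \frac{60}{13} + 182 = \frac{2306}{13}$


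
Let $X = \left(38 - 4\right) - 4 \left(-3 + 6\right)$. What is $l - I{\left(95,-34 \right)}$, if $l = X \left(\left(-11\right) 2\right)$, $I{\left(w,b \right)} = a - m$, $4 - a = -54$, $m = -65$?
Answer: $-607$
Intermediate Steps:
$a = 58$ ($a = 4 - -54 = 4 + 54 = 58$)
$X = 22$ ($X = 34 - 12 = 22$)
$I{\left(w,b \right)} = 123$ ($I{\left(w,b \right)} = 58 - -65 = 58 + 65 = 123$)
$l = -484$ ($l = 22 \left(\left(-11\right) 2\right) = 22 \left(-22\right) = -484$)
$l - I{\left(95,-34 \right)} = -484 - 123 = -607$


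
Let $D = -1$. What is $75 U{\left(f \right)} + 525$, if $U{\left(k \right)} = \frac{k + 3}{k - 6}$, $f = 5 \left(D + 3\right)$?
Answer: $\frac{3075}{4} \approx 768.75$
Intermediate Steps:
$f = 10$ ($f = 5 \left(-1 + 3\right) = 5 \cdot 2 = 10$)
$U{\left(k \right)} = \frac{3 + k}{-6 + k}$
$75 U{\left(f \right)} + 525 = 75 \frac{3 + 10}{-6 + 10} + 525 = 75 \cdot \frac{1}{4} \cdot 13 + 525 = 75 \cdot \frac{13}{4} + 525 = \frac{975}{4} + 525 = \frac{3075}{4}$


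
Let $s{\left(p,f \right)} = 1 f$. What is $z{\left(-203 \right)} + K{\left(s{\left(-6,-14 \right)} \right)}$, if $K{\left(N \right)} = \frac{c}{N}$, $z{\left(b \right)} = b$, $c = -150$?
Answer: $- \frac{1346}{7} \approx -192.29$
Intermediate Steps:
$s{\left(p,f \right)} = f$
$K{\left(N \right)} = - \frac{150}{N}$
$z{\left(-203 \right)} + K{\left(s{\left(-6,-14 \right)} \right)} = -203 - \frac{150}{-14} = -203 - - \frac{75}{7} = -203 + \frac{75}{7} = - \frac{1346}{7}$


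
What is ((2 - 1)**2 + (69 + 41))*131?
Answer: 14541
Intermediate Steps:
((2 - 1)**2 + (69 + 41))*131 = (1**2 + 110)*131 = (1 + 110)*131 = 111*131 = 14541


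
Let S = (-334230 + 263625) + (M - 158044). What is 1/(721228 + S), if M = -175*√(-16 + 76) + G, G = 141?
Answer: 8212/4046186015 + 7*√15/4855423218 ≈ 2.0352e-6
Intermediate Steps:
M = 141 - 350*√15 (M = -175*√(-16 + 76) + 141 = -350*√15 + 141 = 141 - 350*√15 ≈ -1214.5)
S = -228508 - 350*√15 (S = (-334230 + 263625) + ((141 - 350*√15) - 158044) = -70605 + (-157903 - 350*√15) = -228508 - 350*√15 ≈ -2.2986e+5)
1/(721228 + S) = 1/(721228 + (-228508 - 350*√15)) = 1/(492720 - 350*√15)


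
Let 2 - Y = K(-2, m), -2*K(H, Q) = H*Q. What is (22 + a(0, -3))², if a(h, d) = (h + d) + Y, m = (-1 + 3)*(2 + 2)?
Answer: 169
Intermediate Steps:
m = 8 (m = 2*4 = 8)
K(H, Q) = -H*Q/2
Y = -6 (Y = 2 - (-1)*(-2)*8/2 = 2 - 1*8 = 2 - 8 = -6)
a(h, d) = -6 + d + h (a(h, d) = (h + d) - 6 = (d + h) - 6 = -6 + d + h)
(22 + a(0, -3))² = (22 + (-6 - 3 + 0))² = (22 - 9)² = 13² = 169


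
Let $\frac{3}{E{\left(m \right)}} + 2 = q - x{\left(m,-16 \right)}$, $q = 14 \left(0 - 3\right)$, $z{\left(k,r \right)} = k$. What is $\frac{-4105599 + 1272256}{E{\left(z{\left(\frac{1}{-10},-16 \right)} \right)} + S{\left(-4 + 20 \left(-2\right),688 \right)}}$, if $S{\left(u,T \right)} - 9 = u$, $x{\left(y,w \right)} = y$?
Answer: $\frac{1243837577}{15395} \approx 80795.0$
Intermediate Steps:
$S{\left(u,T \right)} = 9 + u$
$q = -42$ ($q = 14 \left(-3\right) = -42$)
$E{\left(m \right)} = \frac{3}{-44 - m}$ ($E{\left(m \right)} = \frac{3}{-2 - \left(42 + m\right)} = \frac{3}{-44 - m}$)
$\frac{-4105599 + 1272256}{E{\left(z{\left(\frac{1}{-10},-16 \right)} \right)} + S{\left(-4 + 20 \left(-2\right),688 \right)}} = \frac{-4105599 + 1272256}{- \frac{3}{44 + \frac{1}{-10}} + \left(9 + \left(-4 + 20 \left(-2\right)\right)\right)} = - \frac{2833343}{- \frac{3}{44 - \frac{1}{10}} + \left(9 - 44\right)} = - \frac{2833343}{- \frac{3}{\frac{439}{10}} + \left(9 - 44\right)} = - \frac{2833343}{\left(-3\right) \frac{10}{439} - 35} = - \frac{2833343}{- \frac{30}{439} - 35} = - \frac{2833343}{- \frac{15395}{439}} = \left(-2833343\right) \left(- \frac{439}{15395}\right) = \frac{1243837577}{15395}$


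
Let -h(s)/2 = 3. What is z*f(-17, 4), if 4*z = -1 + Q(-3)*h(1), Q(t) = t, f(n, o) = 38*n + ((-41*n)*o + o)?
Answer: 18241/2 ≈ 9120.5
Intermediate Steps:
h(s) = -6 (h(s) = -2*3 = -6)
f(n, o) = o + 38*n - 41*n*o (f(n, o) = 38*n + (-41*n*o + o) = 38*n + (o - 41*n*o) = o + 38*n - 41*n*o)
z = 17/4 (z = (-1 - 3*(-6))/4 = (-1 + 18)/4 = (¼)*17 = 17/4 ≈ 4.2500)
z*f(-17, 4) = 17*(4 + 38*(-17) - 41*(-17)*4)/4 = 17*(4 - 646 + 2788)/4 = (17/4)*2146 = 18241/2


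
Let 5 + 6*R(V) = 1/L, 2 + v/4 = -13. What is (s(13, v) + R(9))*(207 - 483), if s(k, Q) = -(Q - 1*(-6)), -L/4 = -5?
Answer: -146763/10 ≈ -14676.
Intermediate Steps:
L = 20 (L = -4*(-5) = 20)
v = -60 (v = -8 + 4*(-13) = -8 - 52 = -60)
s(k, Q) = -6 - Q (s(k, Q) = -(Q + 6) = -(6 + Q) = -6 - Q)
R(V) = -33/40 (R(V) = -⅚ + (⅙)/20 = -⅚ + (⅙)*(1/20) = -⅚ + 1/120 = -33/40)
(s(13, v) + R(9))*(207 - 483) = ((-6 - 1*(-60)) - 33/40)*(207 - 483) = ((-6 + 60) - 33/40)*(-276) = (54 - 33/40)*(-276) = (2127/40)*(-276) = -146763/10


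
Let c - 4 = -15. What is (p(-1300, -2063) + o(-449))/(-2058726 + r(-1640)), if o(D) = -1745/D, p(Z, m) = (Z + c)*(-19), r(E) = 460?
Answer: -5592943/462080717 ≈ -0.012104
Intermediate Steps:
c = -11 (c = 4 - 15 = -11)
p(Z, m) = 209 - 19*Z (p(Z, m) = (Z - 11)*(-19) = (-11 + Z)*(-19) = 209 - 19*Z)
(p(-1300, -2063) + o(-449))/(-2058726 + r(-1640)) = ((209 - 19*(-1300)) - 1745/(-449))/(-2058726 + 460) = ((209 + 24700) - 1745*(-1/449))/(-2058266) = (24909 + 1745/449)*(-1/2058266) = (11185886/449)*(-1/2058266) = -5592943/462080717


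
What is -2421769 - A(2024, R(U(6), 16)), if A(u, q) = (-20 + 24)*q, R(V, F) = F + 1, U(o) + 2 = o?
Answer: -2421837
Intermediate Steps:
U(o) = -2 + o
R(V, F) = 1 + F
A(u, q) = 4*q
-2421769 - A(2024, R(U(6), 16)) = -2421769 - 4*(1 + 16) = -2421769 - 4*17 = -2421769 - 1*68 = -2421769 - 68 = -2421837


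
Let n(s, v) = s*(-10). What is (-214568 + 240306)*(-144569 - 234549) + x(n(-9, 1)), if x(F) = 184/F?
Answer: -439098258688/45 ≈ -9.7577e+9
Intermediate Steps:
n(s, v) = -10*s
(-214568 + 240306)*(-144569 - 234549) + x(n(-9, 1)) = (-214568 + 240306)*(-144569 - 234549) + 184/((-10*(-9))) = 25738*(-379118) + 184/90 = -9757739084 + 184*(1/90) = -9757739084 + 92/45 = -439098258688/45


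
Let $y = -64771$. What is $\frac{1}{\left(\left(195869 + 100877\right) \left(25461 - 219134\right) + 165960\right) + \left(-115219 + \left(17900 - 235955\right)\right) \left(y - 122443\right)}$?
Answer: $\frac{1}{4922036538} \approx 2.0317 \cdot 10^{-10}$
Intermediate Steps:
$\frac{1}{\left(\left(195869 + 100877\right) \left(25461 - 219134\right) + 165960\right) + \left(-115219 + \left(17900 - 235955\right)\right) \left(y - 122443\right)} = \frac{1}{\left(\left(195869 + 100877\right) \left(25461 - 219134\right) + 165960\right) + \left(-115219 + \left(17900 - 235955\right)\right) \left(-64771 - 122443\right)} = \frac{1}{\left(296746 \left(-193673\right) + 165960\right) + \left(-115219 - 218055\right) \left(-187214\right)} = \frac{1}{\left(-57471688058 + 165960\right) - -62393558636} = \frac{1}{-57471522098 + 62393558636} = \frac{1}{4922036538}$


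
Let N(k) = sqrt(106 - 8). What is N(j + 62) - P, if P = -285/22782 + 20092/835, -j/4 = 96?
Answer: -152499323/6340990 + 7*sqrt(2) ≈ -14.150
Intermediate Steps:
j = -384 (j = -4*96 = -384)
P = 152499323/6340990 (P = -285*1/22782 + 20092*(1/835) = -95/7594 + 20092/835 = 152499323/6340990 ≈ 24.050)
N(k) = 7*sqrt(2) (N(k) = sqrt(98) = 7*sqrt(2))
N(j + 62) - P = 7*sqrt(2) - 1*152499323/6340990 = 7*sqrt(2) - 152499323/6340990 = -152499323/6340990 + 7*sqrt(2)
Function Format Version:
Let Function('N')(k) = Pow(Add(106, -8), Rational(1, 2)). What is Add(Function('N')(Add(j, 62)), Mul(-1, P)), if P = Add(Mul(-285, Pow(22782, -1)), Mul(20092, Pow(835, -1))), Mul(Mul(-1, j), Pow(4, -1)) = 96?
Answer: Add(Rational(-152499323, 6340990), Mul(7, Pow(2, Rational(1, 2)))) ≈ -14.150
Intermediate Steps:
j = -384 (j = Mul(-4, 96) = -384)
P = Rational(152499323, 6340990) (P = Add(Mul(-285, Rational(1, 22782)), Mul(20092, Rational(1, 835))) = Add(Rational(-95, 7594), Rational(20092, 835)) = Rational(152499323, 6340990) ≈ 24.050)
Function('N')(k) = Mul(7, Pow(2, Rational(1, 2))) (Function('N')(k) = Pow(98, Rational(1, 2)) = Mul(7, Pow(2, Rational(1, 2))))
Add(Function('N')(Add(j, 62)), Mul(-1, P)) = Add(Mul(7, Pow(2, Rational(1, 2))), Mul(-1, Rational(152499323, 6340990))) = Add(Mul(7, Pow(2, Rational(1, 2))), Rational(-152499323, 6340990)) = Add(Rational(-152499323, 6340990), Mul(7, Pow(2, Rational(1, 2))))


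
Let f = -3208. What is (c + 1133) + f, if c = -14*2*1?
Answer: -2103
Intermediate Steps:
c = -28 (c = -28*1 = -28)
(c + 1133) + f = (-28 + 1133) - 3208 = 1105 - 3208 = -2103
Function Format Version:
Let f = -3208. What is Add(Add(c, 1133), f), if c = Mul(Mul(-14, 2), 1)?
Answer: -2103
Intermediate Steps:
c = -28 (c = Mul(-28, 1) = -28)
Add(Add(c, 1133), f) = Add(Add(-28, 1133), -3208) = Add(1105, -3208) = -2103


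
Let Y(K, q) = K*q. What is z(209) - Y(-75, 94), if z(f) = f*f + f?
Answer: 50940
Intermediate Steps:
z(f) = f + f² (z(f) = f² + f = f + f²)
z(209) - Y(-75, 94) = 209*(1 + 209) - (-75)*94 = 209*210 - 1*(-7050) = 43890 + 7050 = 50940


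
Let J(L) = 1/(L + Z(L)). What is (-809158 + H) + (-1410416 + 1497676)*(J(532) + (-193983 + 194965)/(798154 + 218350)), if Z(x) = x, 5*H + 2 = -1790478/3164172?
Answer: -18024528947881359084/22280225770495 ≈ -8.0899e+5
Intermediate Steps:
H = -1353137/2636810 (H = -⅖ + (-1790478/3164172)/5 = -⅖ + (-1790478*1/3164172)/5 = -⅖ + (⅕)*(-298413/527362) = -⅖ - 298413/2636810 = -1353137/2636810 ≈ -0.51317)
J(L) = 1/(2*L) (J(L) = 1/(L + L) = 1/(2*L))
(-809158 + H) + (-1410416 + 1497676)*(J(532) + (-193983 + 194965)/(798154 + 218350)) = (-809158 - 1353137/2636810) + (-1410416 + 1497676)*((½)/532 + (-193983 + 194965)/(798154 + 218350)) = -2133597259117/2636810 + 87260*((½)*(1/532) + 982/1016504) = -2133597259117/2636810 + 87260*(1/1064 + 982*(1/1016504)) = -2133597259117/2636810 + 87260*(1/1064 + 491/508252) = -2133597259117/2636810 + 87260*(257669/135195032) = -2133597259117/2636810 + 5621049235/33798758 = -18024528947881359084/22280225770495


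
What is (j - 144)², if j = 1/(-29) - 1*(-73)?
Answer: 4243600/841 ≈ 5045.9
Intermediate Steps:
j = 2116/29 (j = -1/29 + 73 = 2116/29 ≈ 72.966)
(j - 144)² = (2116/29 - 144)² = (-2060/29)² = 4243600/841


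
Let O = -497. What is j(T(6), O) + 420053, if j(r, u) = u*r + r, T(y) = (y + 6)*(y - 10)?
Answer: 443861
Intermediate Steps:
T(y) = (-10 + y)*(6 + y) (T(y) = (6 + y)*(-10 + y) = (-10 + y)*(6 + y))
j(r, u) = r + r*u (j(r, u) = r*u + r = r + r*u)
j(T(6), O) + 420053 = (-60 + 6**2 - 4*6)*(1 - 497) + 420053 = (-60 + 36 - 24)*(-496) + 420053 = -48*(-496) + 420053 = 23808 + 420053 = 443861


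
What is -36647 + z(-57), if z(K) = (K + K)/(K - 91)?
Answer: -2711821/74 ≈ -36646.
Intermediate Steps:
z(K) = 2*K/(-91 + K) (z(K) = (2*K)/(-91 + K) = 2*K/(-91 + K))
-36647 + z(-57) = -36647 + 2*(-57)/(-91 - 57) = -36647 + 2*(-57)/(-148) = -36647 + 2*(-57)*(-1/148) = -36647 + 57/74 = -2711821/74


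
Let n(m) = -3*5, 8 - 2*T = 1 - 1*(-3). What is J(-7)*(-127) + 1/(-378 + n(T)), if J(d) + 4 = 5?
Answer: -49912/393 ≈ -127.00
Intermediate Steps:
T = 2 (T = 4 - (1 - 1*(-3))/2 = 4 - (1 + 3)/2 = 4 - 1/2*4 = 4 - 2 = 2)
J(d) = 1 (J(d) = -4 + 5 = 1)
n(m) = -15
J(-7)*(-127) + 1/(-378 + n(T)) = 1*(-127) + 1/(-378 - 15) = -127 + 1/(-393) = -127 - 1/393 = -49912/393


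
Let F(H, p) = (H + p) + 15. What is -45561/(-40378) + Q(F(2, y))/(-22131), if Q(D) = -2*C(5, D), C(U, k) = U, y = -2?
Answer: 1008714271/893605518 ≈ 1.1288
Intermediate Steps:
F(H, p) = 15 + H + p
Q(D) = -10 (Q(D) = -2*5 = -10)
-45561/(-40378) + Q(F(2, y))/(-22131) = -45561/(-40378) - 10/(-22131) = -45561*(-1/40378) - 10*(-1/22131) = 45561/40378 + 10/22131 = 1008714271/893605518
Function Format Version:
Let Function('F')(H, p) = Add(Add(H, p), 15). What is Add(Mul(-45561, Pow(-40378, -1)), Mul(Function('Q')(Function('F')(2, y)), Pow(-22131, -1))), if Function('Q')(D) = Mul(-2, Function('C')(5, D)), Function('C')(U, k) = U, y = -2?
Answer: Rational(1008714271, 893605518) ≈ 1.1288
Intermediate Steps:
Function('F')(H, p) = Add(15, H, p)
Function('Q')(D) = -10 (Function('Q')(D) = Mul(-2, 5) = -10)
Add(Mul(-45561, Pow(-40378, -1)), Mul(Function('Q')(Function('F')(2, y)), Pow(-22131, -1))) = Add(Mul(-45561, Pow(-40378, -1)), Mul(-10, Pow(-22131, -1))) = Add(Mul(-45561, Rational(-1, 40378)), Mul(-10, Rational(-1, 22131))) = Add(Rational(45561, 40378), Rational(10, 22131)) = Rational(1008714271, 893605518)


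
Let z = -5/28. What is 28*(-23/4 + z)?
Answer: -166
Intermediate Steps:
z = -5/28 (z = -5*1/28 = -5/28 ≈ -0.17857)
28*(-23/4 + z) = 28*(-23/4 - 5/28) = 28*(-83/14) = -166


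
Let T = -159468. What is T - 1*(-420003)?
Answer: 260535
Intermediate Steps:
T - 1*(-420003) = -159468 - 1*(-420003) = -159468 + 420003 = 260535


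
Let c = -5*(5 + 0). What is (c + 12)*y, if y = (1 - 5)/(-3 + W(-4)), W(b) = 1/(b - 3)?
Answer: -182/11 ≈ -16.545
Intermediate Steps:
c = -25 (c = -5*5 = -25)
W(b) = 1/(-3 + b)
y = 14/11 (y = (1 - 5)/(-3 + 1/(-3 - 4)) = -4/(-3 + 1/(-7)) = -4/(-3 - ⅐) = -4/(-22/7) = -4*(-7/22) = 14/11 ≈ 1.2727)
(c + 12)*y = (-25 + 12)*(14/11) = -13*14/11 = -182/11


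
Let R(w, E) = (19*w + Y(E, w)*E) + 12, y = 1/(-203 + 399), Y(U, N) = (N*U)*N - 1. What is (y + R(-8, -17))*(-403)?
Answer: -1451246927/196 ≈ -7.4043e+6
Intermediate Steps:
Y(U, N) = -1 + U*N**2 (Y(U, N) = U*N**2 - 1 = -1 + U*N**2)
y = 1/196 ≈ 0.0051020
R(w, E) = 12 + 19*w + E*(-1 + E*w**2) (R(w, E) = (19*w + (-1 + E*w**2)*E) + 12 = (19*w + E*(-1 + E*w**2)) + 12 = 12 + 19*w + E*(-1 + E*w**2))
(y + R(-8, -17))*(-403) = (1/196 + (12 + 19*(-8) - 17*(-1 - 17*(-8)**2)))*(-403) = (1/196 + (12 - 152 - 17*(-1 - 17*64)))*(-403) = (1/196 + (12 - 152 - 17*(-1 - 1088)))*(-403) = (1/196 + (12 - 152 - 17*(-1089)))*(-403) = (1/196 + (12 - 152 + 18513))*(-403) = (1/196 + 18373)*(-403) = (3601109/196)*(-403) = -1451246927/196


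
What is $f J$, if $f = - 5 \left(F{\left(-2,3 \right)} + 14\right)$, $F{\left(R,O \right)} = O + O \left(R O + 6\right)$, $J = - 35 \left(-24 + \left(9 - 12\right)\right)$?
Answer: $-80325$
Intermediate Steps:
$J = 945$ ($J = - 35 \left(-24 - 3\right) = \left(-35\right) \left(-27\right) = 945$)
$F{\left(R,O \right)} = O + O \left(6 + O R\right)$ ($F{\left(R,O \right)} = O + O \left(O R + 6\right) = O + O \left(6 + O R\right)$)
$f = -85$ ($f = - 5 \left(3 \left(7 + 3 \left(-2\right)\right) + 14\right) = - 5 \left(3 \left(7 - 6\right) + 14\right) = - 5 \left(3 \cdot 1 + 14\right) = - 5 \left(3 + 14\right) = \left(-5\right) 17 = -85$)
$f J = \left(-85\right) 945 = -80325$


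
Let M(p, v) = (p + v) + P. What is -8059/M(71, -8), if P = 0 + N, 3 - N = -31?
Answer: -8059/97 ≈ -83.083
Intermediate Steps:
N = 34 (N = 3 - 1*(-31) = 3 + 31 = 34)
P = 34 (P = 0 + 34 = 34)
M(p, v) = 34 + p + v (M(p, v) = (p + v) + 34 = 34 + p + v)
-8059/M(71, -8) = -8059/(34 + 71 - 8) = -8059/97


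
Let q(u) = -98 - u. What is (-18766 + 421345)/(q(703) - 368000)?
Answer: -402579/368801 ≈ -1.0916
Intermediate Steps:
(-18766 + 421345)/(q(703) - 368000) = (-18766 + 421345)/((-98 - 1*703) - 368000) = 402579/((-98 - 703) - 368000) = 402579/(-801 - 368000) = 402579/(-368801) = 402579*(-1/368801) = -402579/368801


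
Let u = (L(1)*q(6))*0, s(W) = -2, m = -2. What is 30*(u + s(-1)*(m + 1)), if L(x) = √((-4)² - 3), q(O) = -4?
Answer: 60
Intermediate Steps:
L(x) = √13 (L(x) = √(16 - 3) = √13)
u = 0 (u = (√13*(-4))*0 = -4*√13*0 = 0)
30*(u + s(-1)*(m + 1)) = 30*(0 - 2*(-2 + 1)) = 30*(0 - 2*(-1)) = 30*(0 + 2) = 30*2 = 60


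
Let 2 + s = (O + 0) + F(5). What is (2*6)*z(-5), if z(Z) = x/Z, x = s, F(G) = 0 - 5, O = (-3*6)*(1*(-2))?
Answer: -348/5 ≈ -69.600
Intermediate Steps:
O = 36 (O = -18*(-2) = 36)
F(G) = -5
s = 29 (s = -2 + ((36 + 0) - 5) = -2 + (36 - 5) = -2 + 31 = 29)
x = 29
z(Z) = 29/Z
(2*6)*z(-5) = (2*6)*(29/(-5)) = 12*(29*(-⅕)) = 12*(-29/5) = -348/5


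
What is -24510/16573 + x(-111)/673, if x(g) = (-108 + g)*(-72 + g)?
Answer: 647700891/11153629 ≈ 58.071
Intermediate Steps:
-24510/16573 + x(-111)/673 = -24510/16573 + (7776 + (-111)² - 180*(-111))/673 = -24510*1/16573 + (7776 + 12321 + 19980)*(1/673) = -24510/16573 + 40077*(1/673) = -24510/16573 + 40077/673 = 647700891/11153629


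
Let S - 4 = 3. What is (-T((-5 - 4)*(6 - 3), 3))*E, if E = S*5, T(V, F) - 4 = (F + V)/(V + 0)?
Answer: -1540/9 ≈ -171.11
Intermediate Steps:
S = 7 (S = 4 + 3 = 7)
T(V, F) = 4 + (F + V)/V (T(V, F) = 4 + (F + V)/(V + 0) = 4 + (F + V)/V)
E = 35 (E = 7*5 = 35)
(-T((-5 - 4)*(6 - 3), 3))*E = -(5 + 3/(((-5 - 4)*(6 - 3))))*35 = -(5 + 3/((-9*3)))*35 = -(5 + 3/(-27))*35 = -(5 + 3*(-1/27))*35 = -(5 - 1/9)*35 = -1*44/9*35 = -44/9*35 = -1540/9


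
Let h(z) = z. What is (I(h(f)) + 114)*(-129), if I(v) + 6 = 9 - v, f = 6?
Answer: -14319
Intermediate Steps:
I(v) = 3 - v (I(v) = -6 + (9 - v) = 3 - v)
(I(h(f)) + 114)*(-129) = ((3 - 1*6) + 114)*(-129) = ((3 - 6) + 114)*(-129) = (-3 + 114)*(-129) = 111*(-129) = -14319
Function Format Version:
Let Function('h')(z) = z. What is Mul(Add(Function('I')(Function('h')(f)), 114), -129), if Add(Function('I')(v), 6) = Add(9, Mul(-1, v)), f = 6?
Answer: -14319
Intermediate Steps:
Function('I')(v) = Add(3, Mul(-1, v)) (Function('I')(v) = Add(-6, Add(9, Mul(-1, v))) = Add(3, Mul(-1, v)))
Mul(Add(Function('I')(Function('h')(f)), 114), -129) = Mul(Add(Add(3, Mul(-1, 6)), 114), -129) = Mul(Add(Add(3, -6), 114), -129) = Mul(Add(-3, 114), -129) = Mul(111, -129) = -14319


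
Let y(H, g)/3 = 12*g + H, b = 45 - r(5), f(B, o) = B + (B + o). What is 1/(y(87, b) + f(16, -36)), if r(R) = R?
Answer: 1/1697 ≈ 0.00058927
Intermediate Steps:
f(B, o) = o + 2*B
b = 40 (b = 45 - 1*5 = 45 - 5 = 40)
y(H, g) = 3*H + 36*g (y(H, g) = 3*(12*g + H) = 3*(H + 12*g) = 3*H + 36*g)
1/(y(87, b) + f(16, -36)) = 1/((3*87 + 36*40) + (-36 + 2*16)) = 1/((261 + 1440) + (-36 + 32)) = 1/(1701 - 4) = 1/1697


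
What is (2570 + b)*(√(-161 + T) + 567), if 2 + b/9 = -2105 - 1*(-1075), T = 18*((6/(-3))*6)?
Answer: -3809106 - 6718*I*√377 ≈ -3.8091e+6 - 1.3044e+5*I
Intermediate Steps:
T = -216 (T = 18*((6*(-⅓))*6) = 18*(-2*6) = 18*(-12) = -216)
b = -9288 (b = -18 + 9*(-2105 - 1*(-1075)) = -18 + 9*(-2105 + 1075) = -18 + 9*(-1030) = -18 - 9270 = -9288)
(2570 + b)*(√(-161 + T) + 567) = (2570 - 9288)*(√(-161 - 216) + 567) = -6718*(√(-377) + 567) = -6718*(I*√377 + 567) = -6718*(567 + I*√377) = -3809106 - 6718*I*√377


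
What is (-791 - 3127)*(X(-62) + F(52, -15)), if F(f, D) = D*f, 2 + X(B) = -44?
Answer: 3236268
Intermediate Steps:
X(B) = -46 (X(B) = -2 - 44 = -46)
(-791 - 3127)*(X(-62) + F(52, -15)) = (-791 - 3127)*(-46 - 15*52) = -3918*(-46 - 780) = -3918*(-826) = 3236268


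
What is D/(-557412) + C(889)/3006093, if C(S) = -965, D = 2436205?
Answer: -2441332233215/558544103772 ≈ -4.3709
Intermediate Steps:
D/(-557412) + C(889)/3006093 = 2436205/(-557412) - 965/3006093 = 2436205*(-1/557412) - 965*1/3006093 = -2436205/557412 - 965/3006093 = -2441332233215/558544103772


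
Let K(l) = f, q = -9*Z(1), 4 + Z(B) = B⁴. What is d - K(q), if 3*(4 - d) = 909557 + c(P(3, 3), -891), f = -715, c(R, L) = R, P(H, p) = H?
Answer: -907403/3 ≈ -3.0247e+5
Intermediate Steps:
Z(B) = -4 + B⁴
q = 27 (q = -9*(-4 + 1⁴) = -9*(-4 + 1) = -9*(-3) = 27)
d = -909548/3 (d = 4 - (909557 + 3)/3 = 4 - ⅓*909560 = 4 - 909560/3 = -909548/3 ≈ -3.0318e+5)
K(l) = -715
d - K(q) = -909548/3 - 1*(-715) = -909548/3 + 715 = -907403/3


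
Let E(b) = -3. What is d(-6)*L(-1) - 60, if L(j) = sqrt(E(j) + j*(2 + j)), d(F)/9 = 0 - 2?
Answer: -60 - 36*I ≈ -60.0 - 36.0*I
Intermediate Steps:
d(F) = -18 (d(F) = 9*(0 - 2) = 9*(-2) = -18)
L(j) = sqrt(-3 + j*(2 + j))
d(-6)*L(-1) - 60 = -18*sqrt(-3 + (-1)**2 + 2*(-1)) - 60 = -18*sqrt(-3 + 1 - 2) - 60 = -36*I - 60 = -60 - 36*I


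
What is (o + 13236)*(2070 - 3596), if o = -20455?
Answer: 11016194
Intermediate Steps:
(o + 13236)*(2070 - 3596) = (-20455 + 13236)*(2070 - 3596) = -7219*(-1526) = 11016194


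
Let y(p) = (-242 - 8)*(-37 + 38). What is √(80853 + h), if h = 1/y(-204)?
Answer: √202132490/50 ≈ 284.35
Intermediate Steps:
y(p) = -250 (y(p) = -250*1 = -250)
h = -1/250 (h = 1/(-250) = -1/250 ≈ -0.0040000)
√(80853 + h) = √(80853 - 1/250) = √(20213249/250) = √202132490/50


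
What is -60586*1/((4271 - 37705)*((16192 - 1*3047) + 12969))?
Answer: 30293/436547738 ≈ 6.9392e-5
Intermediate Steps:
-60586*1/((4271 - 37705)*((16192 - 1*3047) + 12969)) = -60586*(-1/(33434*((16192 - 3047) + 12969))) = -60586*(-1/(33434*(13145 + 12969))) = -60586/(26114*(-33434)) = -60586/(-873095476) = -60586*(-1/873095476) = 30293/436547738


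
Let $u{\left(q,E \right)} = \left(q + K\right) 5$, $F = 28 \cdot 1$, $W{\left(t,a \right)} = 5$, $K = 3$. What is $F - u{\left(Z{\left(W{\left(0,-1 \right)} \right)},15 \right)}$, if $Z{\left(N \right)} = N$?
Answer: $-12$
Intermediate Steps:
$F = 28$
$u{\left(q,E \right)} = 15 + 5 q$ ($u{\left(q,E \right)} = \left(q + 3\right) 5 = \left(3 + q\right) 5 = 15 + 5 q$)
$F - u{\left(Z{\left(W{\left(0,-1 \right)} \right)},15 \right)} = 28 - \left(15 + 5 \cdot 5\right) = 28 - \left(15 + 25\right) = 28 - 40 = -12$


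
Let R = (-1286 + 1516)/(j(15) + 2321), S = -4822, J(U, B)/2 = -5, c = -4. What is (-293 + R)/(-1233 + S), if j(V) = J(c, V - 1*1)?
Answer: 96699/1999015 ≈ 0.048373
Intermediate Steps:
J(U, B) = -10 (J(U, B) = 2*(-5) = -10)
j(V) = -10
R = 230/2311 (R = (-1286 + 1516)/(-10 + 2321) = 230/2311 ≈ 0.099524)
(-293 + R)/(-1233 + S) = (-293 + 230/2311)/(-1233 - 4822) = -676893/2311/(-6055) = -676893/2311*(-1/6055) = 96699/1999015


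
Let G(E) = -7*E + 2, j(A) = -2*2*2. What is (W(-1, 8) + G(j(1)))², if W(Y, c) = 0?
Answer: 3364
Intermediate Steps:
j(A) = -8 (j(A) = -4*2 = -8)
G(E) = 2 - 7*E
(W(-1, 8) + G(j(1)))² = (0 + (2 - 7*(-8)))² = (0 + (2 + 56))² = (0 + 58)² = 58² = 3364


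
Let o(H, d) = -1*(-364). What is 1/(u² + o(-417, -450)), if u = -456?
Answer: 1/208300 ≈ 4.8008e-6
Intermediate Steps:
o(H, d) = 364
1/(u² + o(-417, -450)) = 1/((-456)² + 364) = 1/(207936 + 364) = 1/208300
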